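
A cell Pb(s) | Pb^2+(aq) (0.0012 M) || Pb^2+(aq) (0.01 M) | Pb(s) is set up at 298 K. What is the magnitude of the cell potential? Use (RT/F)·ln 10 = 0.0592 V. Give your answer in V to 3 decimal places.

0.027 V

For a concentration cell E°cell = 0, since both electrodes use the same couple.
The compartment with the higher Pb^2+(aq) concentration (0.01 M) acts as the cathode; ions are reduced there and produced at the dilute (0.0012 M) anode.
With n = 2, Ecell = −(0.0592/2)·log([dilute]/[conc]) = −(0.0592/2)·log(0.0012/0.01) = +0.027 V.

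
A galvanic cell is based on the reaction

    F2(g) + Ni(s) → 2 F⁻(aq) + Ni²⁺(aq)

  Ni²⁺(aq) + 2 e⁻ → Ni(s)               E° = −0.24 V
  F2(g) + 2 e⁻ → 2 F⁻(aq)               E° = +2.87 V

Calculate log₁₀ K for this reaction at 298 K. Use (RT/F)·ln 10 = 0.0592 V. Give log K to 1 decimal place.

The F₂/F⁻ couple is reduced (cathode); E°cell = +2.87 − (−0.24) = +3.11 V with n = 2.
At equilibrium E = 0, so log K = nE°cell / 0.0592 = (2)(+3.11) / 0.0592 = 105.1.

log K = 105.1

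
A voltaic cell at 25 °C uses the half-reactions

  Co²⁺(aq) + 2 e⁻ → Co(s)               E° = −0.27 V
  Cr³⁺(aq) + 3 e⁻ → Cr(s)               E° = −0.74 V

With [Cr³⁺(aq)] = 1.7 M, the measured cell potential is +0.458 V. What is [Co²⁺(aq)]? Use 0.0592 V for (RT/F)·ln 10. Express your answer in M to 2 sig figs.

The Co²⁺/Co couple has the larger reduction potential, so it is the cathode: E°cell = −0.27 − (−0.74) = +0.47 V and n = 6.
From the Nernst equation, log Q = n(E° − E)/0.0592 = 6·(+0.47 − (+0.458))/0.0592 = 1.216.
Balancing electrons gives 3 Co²⁺(aq) + 2 Cr(s) → 3 Co(s) + 2 Cr³⁺(aq); thus Q = [Cr³⁺(aq)]^2 / [Co²⁺(aq)]^3.
Substituting the known concentrations and solving, log [Co²⁺(aq)] = −0.252 and [Co²⁺(aq)] = 0.56 M.

0.56 M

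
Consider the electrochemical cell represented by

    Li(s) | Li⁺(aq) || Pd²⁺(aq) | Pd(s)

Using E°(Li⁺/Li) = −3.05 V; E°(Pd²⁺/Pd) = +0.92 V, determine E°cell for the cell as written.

By convention the left-hand electrode in cell notation is the anode (oxidation) and the right-hand electrode is the cathode (reduction).
E°cell = E°(right) − E°(left) = +0.92 − (−3.05) = +3.97 V.

+3.97 V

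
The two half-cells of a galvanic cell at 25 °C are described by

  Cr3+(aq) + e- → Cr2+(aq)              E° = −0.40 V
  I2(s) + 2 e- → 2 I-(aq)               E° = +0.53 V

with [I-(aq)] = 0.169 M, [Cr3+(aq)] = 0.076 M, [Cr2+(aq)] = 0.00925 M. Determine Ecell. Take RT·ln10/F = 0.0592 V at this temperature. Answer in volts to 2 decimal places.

+0.92 V

Since E°(I₂/I⁻) > E°(Cr³⁺/Cr²⁺), I₂/I⁻ serves as the cathode.
E°cell = E°cat − E°an = +0.53 − (−0.40) = +0.93 V; n = 2.
The balanced reaction is I2(s) + 2 Cr2+(aq) → 2 I-(aq) + 2 Cr3+(aq), so Q = ([I-(aq)]^2·[Cr3+(aq)]^2) / [Cr2+(aq)]^2 = 1.93 and log Q = 0.285.
Applying E = E° − (RT ln10/nF)·log Q gives +0.93 − (0.0592/2)(0.285) = +0.92 V.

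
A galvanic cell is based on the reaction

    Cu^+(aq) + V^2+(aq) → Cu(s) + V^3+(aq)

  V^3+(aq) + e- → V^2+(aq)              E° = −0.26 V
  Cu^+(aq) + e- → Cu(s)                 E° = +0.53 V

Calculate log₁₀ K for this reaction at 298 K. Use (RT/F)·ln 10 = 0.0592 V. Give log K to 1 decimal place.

log K = 13.3

The Cu⁺/Cu couple is reduced (cathode); E°cell = +0.53 − (−0.26) = +0.79 V with n = 1.
At equilibrium E = 0, so log K = nE°cell / 0.0592 = (1)(+0.79) / 0.0592 = 13.3.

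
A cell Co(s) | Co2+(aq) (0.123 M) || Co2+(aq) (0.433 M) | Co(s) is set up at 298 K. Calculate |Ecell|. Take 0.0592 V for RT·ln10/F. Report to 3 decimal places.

0.016 V

For a concentration cell E°cell = 0, since both electrodes use the same couple.
The compartment with the higher Co2+(aq) concentration (0.433 M) acts as the cathode; ions are reduced there and produced at the dilute (0.123 M) anode.
With n = 2, Ecell = −(0.0592/2)·log([dilute]/[conc]) = −(0.0592/2)·log(0.123/0.433) = +0.016 V.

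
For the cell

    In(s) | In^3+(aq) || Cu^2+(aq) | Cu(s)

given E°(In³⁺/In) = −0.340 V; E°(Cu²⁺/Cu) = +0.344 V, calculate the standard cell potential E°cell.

+0.684 V

By convention the left-hand electrode in cell notation is the anode (oxidation) and the right-hand electrode is the cathode (reduction).
E°cell = E°(right) − E°(left) = +0.344 − (−0.340) = +0.684 V.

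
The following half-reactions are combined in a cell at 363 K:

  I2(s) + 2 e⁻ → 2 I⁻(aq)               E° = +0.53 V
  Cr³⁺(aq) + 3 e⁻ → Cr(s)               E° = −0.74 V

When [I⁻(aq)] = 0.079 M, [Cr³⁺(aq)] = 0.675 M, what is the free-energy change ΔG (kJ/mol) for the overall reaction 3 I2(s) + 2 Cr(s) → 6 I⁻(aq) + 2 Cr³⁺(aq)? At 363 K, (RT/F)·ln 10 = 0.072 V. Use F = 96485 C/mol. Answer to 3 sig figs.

−784 kJ/mol

The standard cell potential is +0.53 − (−0.74) = +1.27 V, with n = 6 electrons in the balanced equation.
The reaction quotient is [I⁻(aq)]^6·[Cr³⁺(aq)]^2 = 1.11×10^−7; by Nernst, E = +1.27 − (0.072/6)(−6.956) = +1.3535 V.
Finally ΔG = −nFE = −(6)(96485 C/mol)(+1.3535 V) = −784 kJ/mol.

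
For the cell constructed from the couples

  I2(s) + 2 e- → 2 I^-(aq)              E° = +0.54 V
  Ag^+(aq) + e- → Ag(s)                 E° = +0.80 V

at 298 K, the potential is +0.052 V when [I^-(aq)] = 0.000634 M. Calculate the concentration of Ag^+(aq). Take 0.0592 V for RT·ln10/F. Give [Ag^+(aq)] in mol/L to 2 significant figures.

0.48 M

The Ag⁺/Ag couple has the larger reduction potential, so it is the cathode: E°cell = +0.80 − (+0.54) = +0.26 V and n = 2.
Rearranging E = E° − (0.0592/n)·log Q gives log Q = 2(+0.26 − (+0.052))/0.0592 = 7.027.
For 2 Ag^+(aq) + 2 I^-(aq) → 2 Ag(s) + I2(s), the reaction quotient is Q = 1 / ([Ag^+(aq)]^2·[I^-(aq)]^2).
Solving for the unknown gives log [Ag^+(aq)] = −0.316, so [Ag^+(aq)] ≈ 0.48 M.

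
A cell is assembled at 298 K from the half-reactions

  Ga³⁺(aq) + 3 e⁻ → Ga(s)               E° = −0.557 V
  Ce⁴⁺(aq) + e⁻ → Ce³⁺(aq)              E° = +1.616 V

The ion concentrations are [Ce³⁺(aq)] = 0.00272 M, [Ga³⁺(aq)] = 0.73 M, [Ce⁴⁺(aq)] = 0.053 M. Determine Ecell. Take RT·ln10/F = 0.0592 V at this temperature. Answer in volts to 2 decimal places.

+2.25 V

The Ce⁴⁺/Ce³⁺ couple has the more positive E°, so it is the cathode; Ga³⁺/Ga is the anode.
E°cell = +1.616 − (−0.557) = +2.173 V, with n = 3 electrons transferred.
Balancing gives 3 Ce⁴⁺(aq) + Ga(s) → 3 Ce³⁺(aq) + Ga³⁺(aq); hence Q = ([Ce³⁺(aq)]^3·[Ga³⁺(aq)]) / [Ce⁴⁺(aq)]^3 = 9.87×10^−5 (log Q = −4.006).
By the Nernst equation, E = +2.173 − (0.0592/3)·(−4.006) = +2.25 V.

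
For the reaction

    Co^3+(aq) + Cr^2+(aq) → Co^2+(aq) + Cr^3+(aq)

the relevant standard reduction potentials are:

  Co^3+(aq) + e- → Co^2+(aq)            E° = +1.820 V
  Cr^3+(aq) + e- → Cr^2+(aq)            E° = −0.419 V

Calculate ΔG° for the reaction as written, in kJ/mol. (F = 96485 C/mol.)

In the reaction as written Co^3+(aq) is reduced, so the Co³⁺/Co²⁺ couple is the cathode and Cr³⁺/Cr²⁺ is the anode.
E°cell = +1.820 − (−0.419) = +2.239 V; balancing electrons gives n = 1.
ΔG° = −nFE°cell = −(1)(96485)(+2.239) J/mol = −216 kJ/mol.

−216 kJ/mol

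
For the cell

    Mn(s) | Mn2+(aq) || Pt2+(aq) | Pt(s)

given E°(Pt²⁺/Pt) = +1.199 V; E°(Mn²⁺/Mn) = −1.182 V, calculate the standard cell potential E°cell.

By convention the left-hand electrode in cell notation is the anode (oxidation) and the right-hand electrode is the cathode (reduction).
E°cell = E°(right) − E°(left) = +1.199 − (−1.182) = +2.381 V.

+2.381 V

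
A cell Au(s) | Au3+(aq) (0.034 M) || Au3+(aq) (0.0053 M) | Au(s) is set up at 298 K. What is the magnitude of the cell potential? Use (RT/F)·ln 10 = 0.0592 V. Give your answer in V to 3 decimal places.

0.016 V

For a concentration cell E°cell = 0, since both electrodes use the same couple.
The compartment with the higher Au3+(aq) concentration (0.034 M) acts as the cathode; ions are reduced there and produced at the dilute (0.0053 M) anode.
With n = 3, Ecell = −(0.0592/3)·log([dilute]/[conc]) = −(0.0592/3)·log(0.0053/0.034) = +0.016 V.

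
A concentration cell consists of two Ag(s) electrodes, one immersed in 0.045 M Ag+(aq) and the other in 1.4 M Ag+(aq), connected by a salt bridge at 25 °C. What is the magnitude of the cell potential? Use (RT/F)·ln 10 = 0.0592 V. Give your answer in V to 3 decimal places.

0.088 V

For a concentration cell E°cell = 0, since both electrodes use the same couple.
The compartment with the higher Ag+(aq) concentration (1.4 M) acts as the cathode; ions are reduced there and produced at the dilute (0.045 M) anode.
With n = 1, Ecell = −(0.0592/1)·log([dilute]/[conc]) = −(0.0592/1)·log(0.045/1.4) = +0.088 V.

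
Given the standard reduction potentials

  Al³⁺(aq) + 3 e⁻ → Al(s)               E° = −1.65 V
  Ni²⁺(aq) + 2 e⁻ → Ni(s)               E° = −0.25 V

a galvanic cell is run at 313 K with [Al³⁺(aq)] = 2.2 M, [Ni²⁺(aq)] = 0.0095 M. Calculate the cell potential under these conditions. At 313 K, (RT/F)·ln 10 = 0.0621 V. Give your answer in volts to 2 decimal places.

The Ni²⁺/Ni couple has the more positive E°, so it is the cathode; Al³⁺/Al is the anode.
E°cell = −0.25 − (−1.65) = +1.40 V, with n = 6 electrons transferred.
For the overall reaction 3 Ni²⁺(aq) + 2 Al(s) → 3 Ni(s) + 2 Al³⁺(aq), Q = [Al³⁺(aq)]^2 / [Ni²⁺(aq)]^3 = 5.65×10^6, giving log Q = 6.752.
E = E° − (0.0621/n)·log Q = +1.40 − (0.0621/6)(6.752) = +1.33 V.

+1.33 V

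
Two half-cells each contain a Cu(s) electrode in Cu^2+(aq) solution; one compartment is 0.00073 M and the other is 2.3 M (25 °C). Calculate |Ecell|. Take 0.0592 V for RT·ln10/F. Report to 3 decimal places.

0.104 V

For a concentration cell E°cell = 0, since both electrodes use the same couple.
The compartment with the higher Cu^2+(aq) concentration (2.3 M) acts as the cathode; ions are reduced there and produced at the dilute (0.00073 M) anode.
With n = 2, Ecell = −(0.0592/2)·log([dilute]/[conc]) = −(0.0592/2)·log(0.00073/2.3) = +0.104 V.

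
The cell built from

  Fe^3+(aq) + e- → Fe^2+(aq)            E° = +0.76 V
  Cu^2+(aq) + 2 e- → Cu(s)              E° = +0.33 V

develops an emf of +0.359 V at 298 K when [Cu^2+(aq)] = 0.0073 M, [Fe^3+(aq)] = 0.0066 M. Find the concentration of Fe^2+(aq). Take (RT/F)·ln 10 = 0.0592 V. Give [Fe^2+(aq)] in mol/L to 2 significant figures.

The Fe³⁺/Fe²⁺ couple has the larger reduction potential, so it is the cathode: E°cell = +0.76 − (+0.33) = +0.43 V and n = 2.
Since E = E° − (0.0592/n)·log Q, log Q = n(E° − E)/0.0592 = 2.399.
Balancing electrons gives 2 Fe^3+(aq) + Cu(s) → 2 Fe^2+(aq) + Cu^2+(aq); thus Q = ([Fe^2+(aq)]^2·[Cu^2+(aq)]) / [Fe^3+(aq)]^2.
Substituting the known concentrations and solving, log [Fe^2+(aq)] = 0.087 and [Fe^2+(aq)] = 1.2 M.

1.2 M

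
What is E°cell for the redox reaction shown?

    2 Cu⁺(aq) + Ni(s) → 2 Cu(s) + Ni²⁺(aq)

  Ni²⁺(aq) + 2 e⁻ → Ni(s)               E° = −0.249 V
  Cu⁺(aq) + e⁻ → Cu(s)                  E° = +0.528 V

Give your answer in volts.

In the reaction as written, Cu⁺(aq) is reduced (cathode) and Ni²⁺(aq) is produced by oxidation at the anode.
E°cell = E°(cathode) − E°(anode) = +0.528 − (−0.249) = +0.777 V.

+0.777 V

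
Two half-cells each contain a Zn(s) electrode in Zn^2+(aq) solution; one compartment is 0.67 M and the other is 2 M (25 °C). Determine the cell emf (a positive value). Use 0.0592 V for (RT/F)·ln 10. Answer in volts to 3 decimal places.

For a concentration cell E°cell = 0, since both electrodes use the same couple.
The compartment with the higher Zn^2+(aq) concentration (2 M) acts as the cathode; ions are reduced there and produced at the dilute (0.67 M) anode.
With n = 2, Ecell = −(0.0592/2)·log([dilute]/[conc]) = −(0.0592/2)·log(0.67/2) = +0.014 V.

0.014 V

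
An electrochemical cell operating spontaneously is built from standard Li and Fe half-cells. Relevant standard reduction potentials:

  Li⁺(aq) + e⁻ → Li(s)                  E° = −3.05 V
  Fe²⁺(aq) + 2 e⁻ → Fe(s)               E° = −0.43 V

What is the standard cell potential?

+2.62 V

The Fe²⁺/Fe couple has the higher E°, so Fe ion is reduced (cathode) and Li is oxidized (anode).
E°cell = E°(cathode) − E°(anode) = −0.43 − (−3.05) = +2.62 V.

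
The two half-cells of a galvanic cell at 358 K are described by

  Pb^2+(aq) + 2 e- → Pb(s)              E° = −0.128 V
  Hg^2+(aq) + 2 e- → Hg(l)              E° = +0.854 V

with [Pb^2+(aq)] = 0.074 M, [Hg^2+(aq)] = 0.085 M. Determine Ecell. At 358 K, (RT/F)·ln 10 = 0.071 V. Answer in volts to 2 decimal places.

Hg²⁺/Hg is reduced (cathode, E° = +0.854 V) and Pb²⁺/Pb is oxidized (anode).
The standard potential is +0.854 − (−0.128) = +0.982 V and the balanced reaction transfers n = 2 electrons.
The balanced reaction is Hg^2+(aq) + Pb(s) → Hg(l) + Pb^2+(aq), so Q = [Pb^2+(aq)] / [Hg^2+(aq)] = 0.871 and log Q = −0.060.
E = E° − (0.071/n)·log Q = +0.982 − (0.071/2)(−0.060) = +0.98 V.

+0.98 V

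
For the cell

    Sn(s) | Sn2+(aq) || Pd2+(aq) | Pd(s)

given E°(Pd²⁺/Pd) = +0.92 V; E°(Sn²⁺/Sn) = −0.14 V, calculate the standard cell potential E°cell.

By convention the left-hand electrode in cell notation is the anode (oxidation) and the right-hand electrode is the cathode (reduction).
E°cell = E°(right) − E°(left) = +0.92 − (−0.14) = +1.06 V.

+1.06 V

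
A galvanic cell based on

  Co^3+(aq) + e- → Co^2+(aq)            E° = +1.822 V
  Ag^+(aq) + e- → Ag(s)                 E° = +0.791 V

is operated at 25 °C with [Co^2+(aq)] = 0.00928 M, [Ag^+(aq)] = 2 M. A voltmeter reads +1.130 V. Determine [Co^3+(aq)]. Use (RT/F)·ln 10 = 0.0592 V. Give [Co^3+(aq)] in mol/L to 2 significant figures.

0.87 M

With Co³⁺/Co²⁺ at the cathode and Ag⁺/Ag at the anode, E°cell = +1.822 − (+0.791) = +1.031 V (n = 1).
Since E = E° − (0.0592/n)·log Q, log Q = n(E° − E)/0.0592 = −1.672.
Balancing electrons gives Co^3+(aq) + Ag(s) → Co^2+(aq) + Ag^+(aq); thus Q = ([Co^2+(aq)]·[Ag^+(aq)]) / [Co^3+(aq)].
Substituting the known concentrations and solving, log [Co^3+(aq)] = −0.059 and [Co^3+(aq)] = 0.87 M.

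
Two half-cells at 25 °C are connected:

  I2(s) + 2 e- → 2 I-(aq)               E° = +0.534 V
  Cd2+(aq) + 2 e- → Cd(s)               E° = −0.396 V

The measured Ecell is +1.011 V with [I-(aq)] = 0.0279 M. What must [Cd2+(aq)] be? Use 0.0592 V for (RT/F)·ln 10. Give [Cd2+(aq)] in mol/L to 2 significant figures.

With I₂/I⁻ at the cathode and Cd²⁺/Cd at the anode, E°cell = +0.534 − (−0.396) = +0.930 V (n = 2).
Since E = E° − (0.0592/n)·log Q, log Q = n(E° − E)/0.0592 = −2.736.
The balanced reaction is I2(s) + Cd(s) → 2 I-(aq) + Cd2+(aq), so Q = [I-(aq)]^2·[Cd2+(aq)].
Solving for the unknown gives log [Cd2+(aq)] = 0.373, so [Cd2+(aq)] ≈ 2.4 M.

2.4 M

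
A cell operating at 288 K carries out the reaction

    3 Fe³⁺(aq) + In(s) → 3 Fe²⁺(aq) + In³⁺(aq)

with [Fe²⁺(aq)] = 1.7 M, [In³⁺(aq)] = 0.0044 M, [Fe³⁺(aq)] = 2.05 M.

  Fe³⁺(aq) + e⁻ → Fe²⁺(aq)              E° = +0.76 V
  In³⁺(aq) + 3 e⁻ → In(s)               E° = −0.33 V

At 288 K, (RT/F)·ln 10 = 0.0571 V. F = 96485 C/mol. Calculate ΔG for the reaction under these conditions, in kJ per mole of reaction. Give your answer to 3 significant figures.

With Fe³⁺/Fe²⁺ reduced at the cathode, E°cell = +0.76 − (−0.33) = +1.09 V and n = 3.
Here Q = ([Fe²⁺(aq)]^3·[In³⁺(aq)]) / [Fe³⁺(aq)]^3 = 0.00251 (log Q = −2.600), giving E = +1.09 − (0.0571/3)·(−2.600) = +1.1395 V.
Finally ΔG = −nFE = −(3)(96485 C/mol)(+1.1395 V) = −330 kJ/mol.

−330 kJ/mol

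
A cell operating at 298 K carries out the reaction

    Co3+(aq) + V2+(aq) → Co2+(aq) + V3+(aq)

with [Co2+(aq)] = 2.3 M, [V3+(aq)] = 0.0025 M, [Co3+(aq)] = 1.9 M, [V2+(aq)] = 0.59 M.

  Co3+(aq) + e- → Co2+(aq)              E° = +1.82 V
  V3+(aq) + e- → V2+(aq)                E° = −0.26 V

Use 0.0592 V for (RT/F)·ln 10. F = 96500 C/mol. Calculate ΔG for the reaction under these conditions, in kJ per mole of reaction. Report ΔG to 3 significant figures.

With Co³⁺/Co²⁺ reduced at the cathode, E°cell = +1.82 − (−0.26) = +2.08 V and n = 1.
Here Q = ([Co2+(aq)]·[V3+(aq)]) / ([Co3+(aq)]·[V2+(aq)]) = 0.00513 (log Q = −2.290), giving E = +2.08 − (0.0592/1)·(−2.290) = +2.2156 V.
Then ΔG = −nFE = −1 × 96500 × +2.2156 J/mol = −214 kJ/mol.

−214 kJ/mol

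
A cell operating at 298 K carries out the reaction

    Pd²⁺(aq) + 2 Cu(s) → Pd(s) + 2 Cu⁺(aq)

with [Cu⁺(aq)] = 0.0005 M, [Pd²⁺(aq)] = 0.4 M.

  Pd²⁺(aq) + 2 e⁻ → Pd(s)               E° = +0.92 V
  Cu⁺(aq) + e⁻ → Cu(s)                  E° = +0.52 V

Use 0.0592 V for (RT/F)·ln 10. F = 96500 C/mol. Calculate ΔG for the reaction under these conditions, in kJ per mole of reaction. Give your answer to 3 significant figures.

−113 kJ/mol

With Pd²⁺/Pd reduced at the cathode, E°cell = +0.92 − (+0.52) = +0.40 V and n = 2.
Q = [Cu⁺(aq)]^2 / [Pd²⁺(aq)] = 6.25×10^−7, so log Q = −6.204 and E = +0.40 − (0.0592/2)(−6.204) = +0.5836 V.
ΔG = −nFE = −(2)(96500)(+0.5836) J/mol = −113 kJ/mol.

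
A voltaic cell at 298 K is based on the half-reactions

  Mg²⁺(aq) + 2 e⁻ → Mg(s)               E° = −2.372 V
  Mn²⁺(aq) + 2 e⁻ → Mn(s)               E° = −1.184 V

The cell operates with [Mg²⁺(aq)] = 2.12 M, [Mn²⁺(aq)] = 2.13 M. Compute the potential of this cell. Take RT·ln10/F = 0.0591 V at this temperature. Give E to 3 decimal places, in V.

+1.188 V

Since E°(Mn²⁺/Mn) > E°(Mg²⁺/Mg), Mn²⁺/Mn serves as the cathode.
E°cell = E°cat − E°an = −1.184 − (−2.372) = +1.188 V; n = 2.
For the overall reaction Mn²⁺(aq) + Mg(s) → Mn(s) + Mg²⁺(aq), Q = [Mg²⁺(aq)] / [Mn²⁺(aq)] = 0.995, giving log Q = −0.002.
E = E° − (0.0591/n)·log Q = +1.188 − (0.0591/2)(−0.002) = +1.188 V.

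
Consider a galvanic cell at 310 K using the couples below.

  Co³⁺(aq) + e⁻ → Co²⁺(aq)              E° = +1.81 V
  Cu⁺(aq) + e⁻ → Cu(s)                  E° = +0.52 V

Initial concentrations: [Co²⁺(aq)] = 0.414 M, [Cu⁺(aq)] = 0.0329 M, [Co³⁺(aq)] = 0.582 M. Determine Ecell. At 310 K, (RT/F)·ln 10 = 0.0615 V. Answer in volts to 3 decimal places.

The Co³⁺/Co²⁺ couple has the more positive E°, so it is the cathode; Cu⁺/Cu is the anode.
The standard potential is +1.81 − (+0.52) = +1.29 V and the balanced reaction transfers n = 1 electron.
The balanced reaction is Co³⁺(aq) + Cu(s) → Co²⁺(aq) + Cu⁺(aq), so Q = ([Co²⁺(aq)]·[Cu⁺(aq)]) / [Co³⁺(aq)] = 0.0234 and log Q = −1.631.
E = E° − (0.0615/n)·log Q = +1.29 − (0.0615/1)(−1.631) = +1.390 V.

+1.390 V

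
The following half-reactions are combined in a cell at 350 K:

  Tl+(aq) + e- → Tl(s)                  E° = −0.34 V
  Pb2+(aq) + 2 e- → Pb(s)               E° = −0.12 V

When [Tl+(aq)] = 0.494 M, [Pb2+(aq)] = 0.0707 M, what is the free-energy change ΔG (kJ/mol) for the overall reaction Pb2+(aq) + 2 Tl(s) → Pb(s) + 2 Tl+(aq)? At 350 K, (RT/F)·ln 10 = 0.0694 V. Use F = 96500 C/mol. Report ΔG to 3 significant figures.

With Pb²⁺/Pb reduced at the cathode, E°cell = −0.12 − (−0.34) = +0.22 V and n = 2.
Q = [Tl+(aq)]^2 / [Pb2+(aq)] = 3.45, so log Q = 0.538 and E = +0.22 − (0.0694/2)(0.538) = +0.2013 V.
Finally ΔG = −nFE = −(2)(96500 C/mol)(+0.2013 V) = −38.9 kJ/mol.

−38.9 kJ/mol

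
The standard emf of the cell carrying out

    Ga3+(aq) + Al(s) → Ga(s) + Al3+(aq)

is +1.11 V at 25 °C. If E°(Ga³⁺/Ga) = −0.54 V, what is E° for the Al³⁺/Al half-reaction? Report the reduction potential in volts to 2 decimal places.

−1.65 V

In the reaction as written the Ga³⁺/Ga couple is reduced (cathode) and Al³⁺/Al is oxidized (anode), so E°cell = E°(Ga³⁺/Ga) − E°(Al³⁺/Al).
E°(Al³⁺/Al) = E°(cathode) − E°cell = −0.54 − (+1.11) = −1.65 V.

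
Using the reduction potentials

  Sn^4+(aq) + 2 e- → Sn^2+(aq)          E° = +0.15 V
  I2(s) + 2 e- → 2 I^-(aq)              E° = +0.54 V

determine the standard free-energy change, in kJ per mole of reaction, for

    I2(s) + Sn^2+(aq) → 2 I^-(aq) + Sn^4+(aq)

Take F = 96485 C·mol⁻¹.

In the reaction as written I2(s) is reduced, so the I₂/I⁻ couple is the cathode and Sn⁴⁺/Sn²⁺ is the anode.
E°cell = +0.54 − (+0.15) = +0.39 V; balancing electrons gives n = 2.
ΔG° = −nFE°cell = −(2)(96485)(+0.39) J/mol = −75.3 kJ/mol.

−75.3 kJ/mol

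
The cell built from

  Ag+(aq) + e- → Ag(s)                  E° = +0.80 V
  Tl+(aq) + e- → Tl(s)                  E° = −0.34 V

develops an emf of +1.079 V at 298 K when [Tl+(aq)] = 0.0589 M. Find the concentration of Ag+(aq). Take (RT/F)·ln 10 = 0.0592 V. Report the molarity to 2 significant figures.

0.0055 M

The Ag⁺/Ag couple has the larger reduction potential, so it is the cathode: E°cell = +0.80 − (−0.34) = +1.14 V and n = 1.
Since E = E° − (0.0592/n)·log Q, log Q = n(E° − E)/0.0592 = 1.030.
Balancing electrons gives Ag+(aq) + Tl(s) → Ag(s) + Tl+(aq); thus Q = [Tl+(aq)] / [Ag+(aq)].
Substituting the known concentrations and solving, log [Ag+(aq)] = −2.260 and [Ag+(aq)] = 0.0055 M.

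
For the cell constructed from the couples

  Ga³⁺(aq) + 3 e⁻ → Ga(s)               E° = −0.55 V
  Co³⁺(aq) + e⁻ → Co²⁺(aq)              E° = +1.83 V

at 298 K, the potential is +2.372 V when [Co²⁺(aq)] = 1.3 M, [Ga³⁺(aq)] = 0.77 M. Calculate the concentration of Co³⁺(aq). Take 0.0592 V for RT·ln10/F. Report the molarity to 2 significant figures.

Co³⁺/Co²⁺ is the cathode (higher E°); E°cell = +1.83 − (−0.55) = +2.38 V with n = 3.
From the Nernst equation, log Q = n(E° − E)/0.0592 = 3·(+2.38 − (+2.372))/0.0592 = 0.405.
The balanced reaction is 3 Co³⁺(aq) + Ga(s) → 3 Co²⁺(aq) + Ga³⁺(aq), so Q = ([Co²⁺(aq)]^3·[Ga³⁺(aq)]) / [Co³⁺(aq)]^3.
Isolating [Co³⁺(aq)] in Q = 10^{0.405} yields log [Co³⁺(aq)] = −0.059, i.e. 0.87 M.

0.87 M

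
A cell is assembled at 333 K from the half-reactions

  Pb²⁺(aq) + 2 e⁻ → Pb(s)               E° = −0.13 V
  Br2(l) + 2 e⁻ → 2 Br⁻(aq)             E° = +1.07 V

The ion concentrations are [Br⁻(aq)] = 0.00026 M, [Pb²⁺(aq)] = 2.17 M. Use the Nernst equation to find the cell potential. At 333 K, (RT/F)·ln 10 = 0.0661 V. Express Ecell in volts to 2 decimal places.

+1.43 V

The Br₂/Br⁻ couple has the more positive E°, so it is the cathode; Pb²⁺/Pb is the anode.
E°cell = +1.07 − (−0.13) = +1.20 V, with n = 2 electrons transferred.
For the overall reaction Br2(l) + Pb(s) → 2 Br⁻(aq) + Pb²⁺(aq), Q = [Br⁻(aq)]^2·[Pb²⁺(aq)] = 1.47×10^−7, giving log Q = −6.834.
By the Nernst equation, E = +1.20 − (0.0661/2)·(−6.834) = +1.43 V.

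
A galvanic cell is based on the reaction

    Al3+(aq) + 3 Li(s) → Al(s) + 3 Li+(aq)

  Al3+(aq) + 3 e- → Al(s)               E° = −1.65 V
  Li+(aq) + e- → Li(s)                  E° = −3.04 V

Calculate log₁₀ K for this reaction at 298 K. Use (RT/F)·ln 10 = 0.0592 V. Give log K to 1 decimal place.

The Al³⁺/Al couple is reduced (cathode); E°cell = −1.65 − (−3.04) = +1.39 V with n = 3.
At equilibrium E = 0, so log K = nE°cell / 0.0592 = (3)(+1.39) / 0.0592 = 70.4.

log K = 70.4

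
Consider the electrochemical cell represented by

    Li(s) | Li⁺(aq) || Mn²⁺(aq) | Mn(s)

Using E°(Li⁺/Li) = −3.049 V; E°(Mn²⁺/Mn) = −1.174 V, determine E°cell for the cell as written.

+1.875 V

By convention the left-hand electrode in cell notation is the anode (oxidation) and the right-hand electrode is the cathode (reduction).
E°cell = E°(right) − E°(left) = −1.174 − (−3.049) = +1.875 V.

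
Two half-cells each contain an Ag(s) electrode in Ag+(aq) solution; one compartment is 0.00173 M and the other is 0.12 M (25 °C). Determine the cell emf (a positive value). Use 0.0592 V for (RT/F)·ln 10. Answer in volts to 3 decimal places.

0.109 V

For a concentration cell E°cell = 0, since both electrodes use the same couple.
The compartment with the higher Ag+(aq) concentration (0.12 M) acts as the cathode; ions are reduced there and produced at the dilute (0.00173 M) anode.
With n = 1, Ecell = −(0.0592/1)·log([dilute]/[conc]) = −(0.0592/1)·log(0.00173/0.12) = +0.109 V.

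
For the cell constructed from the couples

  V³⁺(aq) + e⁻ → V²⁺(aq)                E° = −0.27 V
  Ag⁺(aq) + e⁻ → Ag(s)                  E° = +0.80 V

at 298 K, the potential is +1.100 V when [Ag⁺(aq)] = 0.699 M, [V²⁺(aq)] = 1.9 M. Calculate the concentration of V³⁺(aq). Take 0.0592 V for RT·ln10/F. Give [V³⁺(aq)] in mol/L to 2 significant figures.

With Ag⁺/Ag at the cathode and V³⁺/V²⁺ at the anode, E°cell = +0.80 − (−0.27) = +1.07 V (n = 1).
Since E = E° − (0.0592/n)·log Q, log Q = n(E° − E)/0.0592 = −0.507.
Balancing electrons gives Ag⁺(aq) + V²⁺(aq) → Ag(s) + V³⁺(aq); thus Q = [V³⁺(aq)] / ([Ag⁺(aq)]·[V²⁺(aq)]).
Solving for the unknown gives log [V³⁺(aq)] = −0.384, so [V³⁺(aq)] ≈ 0.41 M.

0.41 M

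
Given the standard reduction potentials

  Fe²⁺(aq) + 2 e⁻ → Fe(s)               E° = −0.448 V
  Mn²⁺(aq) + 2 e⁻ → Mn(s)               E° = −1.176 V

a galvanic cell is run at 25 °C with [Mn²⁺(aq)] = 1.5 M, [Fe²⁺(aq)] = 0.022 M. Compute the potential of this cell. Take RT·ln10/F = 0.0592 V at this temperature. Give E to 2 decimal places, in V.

Since E°(Fe²⁺/Fe) > E°(Mn²⁺/Mn), Fe²⁺/Fe serves as the cathode.
E°cell = E°cat − E°an = −0.448 − (−1.176) = +0.728 V; n = 2.
The balanced reaction is Fe²⁺(aq) + Mn(s) → Fe(s) + Mn²⁺(aq), so Q = [Mn²⁺(aq)] / [Fe²⁺(aq)] = 68.2 and log Q = 1.834.
Applying E = E° − (RT ln10/nF)·log Q gives +0.728 − (0.0592/2)(1.834) = +0.67 V.

+0.67 V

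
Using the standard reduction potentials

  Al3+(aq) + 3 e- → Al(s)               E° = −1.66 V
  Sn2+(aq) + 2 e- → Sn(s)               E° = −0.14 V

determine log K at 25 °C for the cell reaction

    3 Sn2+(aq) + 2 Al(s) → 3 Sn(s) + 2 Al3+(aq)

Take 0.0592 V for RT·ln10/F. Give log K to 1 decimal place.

log K = 154.1

The Sn²⁺/Sn couple is reduced (cathode); E°cell = −0.14 − (−1.66) = +1.52 V with n = 6.
At equilibrium E = 0, so log K = nE°cell / 0.0592 = (6)(+1.52) / 0.0592 = 154.1.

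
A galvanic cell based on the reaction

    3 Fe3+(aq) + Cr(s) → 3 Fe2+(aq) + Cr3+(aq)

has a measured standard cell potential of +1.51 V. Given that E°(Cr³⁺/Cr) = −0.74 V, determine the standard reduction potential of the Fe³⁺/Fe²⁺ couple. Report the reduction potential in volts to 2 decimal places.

In the reaction as written the Fe³⁺/Fe²⁺ couple is reduced (cathode) and Cr³⁺/Cr is oxidized (anode), so E°cell = E°(Fe³⁺/Fe²⁺) − E°(Cr³⁺/Cr).
E°(Fe³⁺/Fe²⁺) = E°cell + E°(anode) = +1.51 + (−0.74) = +0.77 V.

+0.77 V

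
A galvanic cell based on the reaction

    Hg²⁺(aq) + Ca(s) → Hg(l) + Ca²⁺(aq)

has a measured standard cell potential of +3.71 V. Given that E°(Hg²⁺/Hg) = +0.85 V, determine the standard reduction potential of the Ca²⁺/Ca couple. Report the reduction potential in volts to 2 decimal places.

In the reaction as written the Hg²⁺/Hg couple is reduced (cathode) and Ca²⁺/Ca is oxidized (anode), so E°cell = E°(Hg²⁺/Hg) − E°(Ca²⁺/Ca).
E°(Ca²⁺/Ca) = E°(cathode) − E°cell = +0.85 − (+3.71) = −2.86 V.

−2.86 V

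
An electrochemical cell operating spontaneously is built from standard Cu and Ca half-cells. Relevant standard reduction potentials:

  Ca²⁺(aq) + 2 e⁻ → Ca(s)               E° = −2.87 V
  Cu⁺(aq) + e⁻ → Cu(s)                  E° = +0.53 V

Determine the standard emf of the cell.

+3.40 V

The Cu⁺/Cu couple has the higher E°, so Cu ion is reduced (cathode) and Ca is oxidized (anode).
E°cell = E°(cathode) − E°(anode) = +0.53 − (−2.87) = +3.40 V.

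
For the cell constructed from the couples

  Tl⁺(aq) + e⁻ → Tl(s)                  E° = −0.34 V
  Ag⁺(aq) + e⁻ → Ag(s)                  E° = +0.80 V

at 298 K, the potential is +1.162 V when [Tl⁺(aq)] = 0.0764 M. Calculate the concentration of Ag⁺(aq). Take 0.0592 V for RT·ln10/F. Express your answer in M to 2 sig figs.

The Ag⁺/Ag couple has the larger reduction potential, so it is the cathode: E°cell = +0.80 − (−0.34) = +1.14 V and n = 1.
Rearranging E = E° − (0.0592/n)·log Q gives log Q = 1(+1.14 − (+1.162))/0.0592 = −0.372.
The balanced reaction is Ag⁺(aq) + Tl(s) → Ag(s) + Tl⁺(aq), so Q = [Tl⁺(aq)] / [Ag⁺(aq)].
Solving for the unknown gives log [Ag⁺(aq)] = −0.745, so [Ag⁺(aq)] ≈ 0.18 M.

0.18 M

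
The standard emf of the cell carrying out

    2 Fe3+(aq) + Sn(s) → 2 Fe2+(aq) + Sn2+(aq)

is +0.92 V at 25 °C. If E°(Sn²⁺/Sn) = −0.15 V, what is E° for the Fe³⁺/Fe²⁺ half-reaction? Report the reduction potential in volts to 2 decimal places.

In the reaction as written the Fe³⁺/Fe²⁺ couple is reduced (cathode) and Sn²⁺/Sn is oxidized (anode), so E°cell = E°(Fe³⁺/Fe²⁺) − E°(Sn²⁺/Sn).
E°(Fe³⁺/Fe²⁺) = E°cell + E°(anode) = +0.92 + (−0.15) = +0.77 V.

+0.77 V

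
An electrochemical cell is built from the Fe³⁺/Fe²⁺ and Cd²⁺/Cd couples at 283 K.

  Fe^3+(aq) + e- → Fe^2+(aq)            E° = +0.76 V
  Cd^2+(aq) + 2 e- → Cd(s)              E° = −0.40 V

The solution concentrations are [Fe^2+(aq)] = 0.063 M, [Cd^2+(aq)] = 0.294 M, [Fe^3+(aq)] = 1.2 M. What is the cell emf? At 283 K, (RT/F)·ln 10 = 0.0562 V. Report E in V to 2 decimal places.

The Fe³⁺/Fe²⁺ couple has the more positive E°, so it is the cathode; Cd²⁺/Cd is the anode.
E°cell = E°cat − E°an = +0.76 − (−0.40) = +1.16 V; n = 2.
For the overall reaction 2 Fe^3+(aq) + Cd(s) → 2 Fe^2+(aq) + Cd^2+(aq), Q = ([Fe^2+(aq)]^2·[Cd^2+(aq)]) / [Fe^3+(aq)]^2 = 0.00081, giving log Q = −3.091.
By the Nernst equation, E = +1.16 − (0.0562/2)·(−3.091) = +1.25 V.

+1.25 V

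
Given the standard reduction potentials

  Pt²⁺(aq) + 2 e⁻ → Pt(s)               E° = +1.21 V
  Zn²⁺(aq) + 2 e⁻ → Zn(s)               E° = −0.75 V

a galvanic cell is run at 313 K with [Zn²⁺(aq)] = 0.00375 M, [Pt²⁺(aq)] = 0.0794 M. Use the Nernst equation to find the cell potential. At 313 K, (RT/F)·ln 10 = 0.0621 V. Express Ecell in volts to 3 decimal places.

Since E°(Pt²⁺/Pt) > E°(Zn²⁺/Zn), Pt²⁺/Pt serves as the cathode.
E°cell = +1.21 − (−0.75) = +1.96 V, with n = 2 electrons transferred.
The balanced reaction is Pt²⁺(aq) + Zn(s) → Pt(s) + Zn²⁺(aq), so Q = [Zn²⁺(aq)] / [Pt²⁺(aq)] = 0.0472 and log Q = −1.326.
E = E° − (0.0621/n)·log Q = +1.96 − (0.0621/2)(−1.326) = +2.001 V.

+2.001 V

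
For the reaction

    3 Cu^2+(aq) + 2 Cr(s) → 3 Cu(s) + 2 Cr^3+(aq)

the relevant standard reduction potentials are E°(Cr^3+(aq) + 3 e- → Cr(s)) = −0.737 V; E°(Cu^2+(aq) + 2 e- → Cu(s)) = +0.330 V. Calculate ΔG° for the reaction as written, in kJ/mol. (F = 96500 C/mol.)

In the reaction as written Cu^2+(aq) is reduced, so the Cu²⁺/Cu couple is the cathode and Cr³⁺/Cr is the anode.
E°cell = +0.330 − (−0.737) = +1.067 V; balancing electrons gives n = 6.
ΔG° = −nFE°cell = −(6)(96500)(+1.067) J/mol = −618 kJ/mol.

−618 kJ/mol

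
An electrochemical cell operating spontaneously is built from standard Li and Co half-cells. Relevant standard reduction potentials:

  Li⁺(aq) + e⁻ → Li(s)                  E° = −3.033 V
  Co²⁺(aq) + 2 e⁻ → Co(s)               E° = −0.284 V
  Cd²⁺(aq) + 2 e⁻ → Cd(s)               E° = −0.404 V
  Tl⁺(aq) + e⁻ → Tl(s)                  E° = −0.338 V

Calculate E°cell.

+2.749 V

The Co²⁺/Co couple has the higher E°, so Co ion is reduced (cathode) and Li is oxidized (anode).
E°cell = E°(cathode) − E°(anode) = −0.284 − (−3.033) = +2.749 V.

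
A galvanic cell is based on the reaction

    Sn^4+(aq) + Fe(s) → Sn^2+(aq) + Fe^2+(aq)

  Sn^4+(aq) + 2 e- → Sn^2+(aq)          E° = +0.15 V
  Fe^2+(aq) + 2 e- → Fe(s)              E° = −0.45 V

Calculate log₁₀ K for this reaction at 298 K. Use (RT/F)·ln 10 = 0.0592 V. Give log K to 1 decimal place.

log K = 20.3

The Sn⁴⁺/Sn²⁺ couple is reduced (cathode); E°cell = +0.15 − (−0.45) = +0.60 V with n = 2.
At equilibrium E = 0, so log K = nE°cell / 0.0592 = (2)(+0.60) / 0.0592 = 20.3.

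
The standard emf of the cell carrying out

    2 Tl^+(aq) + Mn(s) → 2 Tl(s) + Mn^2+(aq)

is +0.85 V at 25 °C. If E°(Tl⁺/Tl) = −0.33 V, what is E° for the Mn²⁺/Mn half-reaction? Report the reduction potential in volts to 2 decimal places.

−1.18 V

In the reaction as written the Tl⁺/Tl couple is reduced (cathode) and Mn²⁺/Mn is oxidized (anode), so E°cell = E°(Tl⁺/Tl) − E°(Mn²⁺/Mn).
E°(Mn²⁺/Mn) = E°(cathode) − E°cell = −0.33 − (+0.85) = −1.18 V.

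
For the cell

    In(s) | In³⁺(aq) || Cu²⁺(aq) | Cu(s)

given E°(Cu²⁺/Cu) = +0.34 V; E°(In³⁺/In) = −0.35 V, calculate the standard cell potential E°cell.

By convention the left-hand electrode in cell notation is the anode (oxidation) and the right-hand electrode is the cathode (reduction).
E°cell = E°(right) − E°(left) = +0.34 − (−0.35) = +0.69 V.

+0.69 V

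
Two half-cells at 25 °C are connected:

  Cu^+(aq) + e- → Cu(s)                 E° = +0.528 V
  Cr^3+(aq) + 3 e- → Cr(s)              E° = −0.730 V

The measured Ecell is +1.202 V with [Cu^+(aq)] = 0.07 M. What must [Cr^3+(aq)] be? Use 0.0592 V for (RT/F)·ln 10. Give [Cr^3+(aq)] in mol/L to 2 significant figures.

0.24 M

With Cu⁺/Cu at the cathode and Cr³⁺/Cr at the anode, E°cell = +0.528 − (−0.730) = +1.258 V (n = 3).
From the Nernst equation, log Q = n(E° − E)/0.0592 = 3·(+1.258 − (+1.202))/0.0592 = 2.838.
Balancing electrons gives 3 Cu^+(aq) + Cr(s) → 3 Cu(s) + Cr^3+(aq); thus Q = [Cr^3+(aq)] / [Cu^+(aq)]^3.
Solving for the unknown gives log [Cr^3+(aq)] = −0.627, so [Cr^3+(aq)] ≈ 0.24 M.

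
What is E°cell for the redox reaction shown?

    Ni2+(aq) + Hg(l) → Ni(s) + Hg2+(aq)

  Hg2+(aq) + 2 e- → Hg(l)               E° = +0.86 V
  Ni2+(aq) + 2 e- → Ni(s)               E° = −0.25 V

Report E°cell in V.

Ni2+(aq) gains electrons, so the Ni²⁺/Ni couple is the cathode; the Hg²⁺/Hg couple is the anode.
E°cell = E°(cathode) − E°(anode) = −0.25 − (+0.86) = −1.11 V.

−1.11 V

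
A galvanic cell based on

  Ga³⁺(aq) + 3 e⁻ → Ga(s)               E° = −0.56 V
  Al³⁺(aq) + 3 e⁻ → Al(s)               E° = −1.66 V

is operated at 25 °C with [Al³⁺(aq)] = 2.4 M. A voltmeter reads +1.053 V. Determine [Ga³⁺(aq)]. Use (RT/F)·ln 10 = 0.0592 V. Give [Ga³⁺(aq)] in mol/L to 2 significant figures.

0.010 M

The Ga³⁺/Ga couple has the larger reduction potential, so it is the cathode: E°cell = −0.56 − (−1.66) = +1.10 V and n = 3.
Since E = E° − (0.0592/n)·log Q, log Q = n(E° − E)/0.0592 = 2.382.
Balancing electrons gives Ga³⁺(aq) + Al(s) → Ga(s) + Al³⁺(aq); thus Q = [Al³⁺(aq)] / [Ga³⁺(aq)].
Substituting the known concentrations and solving, log [Ga³⁺(aq)] = −2.002 and [Ga³⁺(aq)] = 0.010 M.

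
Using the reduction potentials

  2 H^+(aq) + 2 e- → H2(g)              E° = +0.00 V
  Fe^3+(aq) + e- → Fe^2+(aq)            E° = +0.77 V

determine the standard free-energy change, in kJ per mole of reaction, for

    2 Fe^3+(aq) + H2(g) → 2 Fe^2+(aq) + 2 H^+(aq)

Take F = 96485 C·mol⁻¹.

−149 kJ/mol

In the reaction as written Fe^3+(aq) is reduced, so the Fe³⁺/Fe²⁺ couple is the cathode and 2H⁺/H₂ is the anode.
E°cell = +0.77 − (+0.00) = +0.77 V; balancing electrons gives n = 2.
ΔG° = −nFE°cell = −(2)(96485)(+0.77) J/mol = −149 kJ/mol.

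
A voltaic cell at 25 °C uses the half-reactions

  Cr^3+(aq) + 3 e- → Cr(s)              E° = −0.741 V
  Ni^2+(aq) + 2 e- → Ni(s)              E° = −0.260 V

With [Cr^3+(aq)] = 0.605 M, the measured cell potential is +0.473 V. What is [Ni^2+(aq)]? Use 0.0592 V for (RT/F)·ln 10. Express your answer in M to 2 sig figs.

0.38 M

Ni²⁺/Ni is the cathode (higher E°); E°cell = −0.260 − (−0.741) = +0.481 V with n = 6.
From the Nernst equation, log Q = n(E° − E)/0.0592 = 6·(+0.481 − (+0.473))/0.0592 = 0.811.
For 3 Ni^2+(aq) + 2 Cr(s) → 3 Ni(s) + 2 Cr^3+(aq), the reaction quotient is Q = [Cr^3+(aq)]^2 / [Ni^2+(aq)]^3.
Substituting the known concentrations and solving, log [Ni^2+(aq)] = −0.416 and [Ni^2+(aq)] = 0.38 M.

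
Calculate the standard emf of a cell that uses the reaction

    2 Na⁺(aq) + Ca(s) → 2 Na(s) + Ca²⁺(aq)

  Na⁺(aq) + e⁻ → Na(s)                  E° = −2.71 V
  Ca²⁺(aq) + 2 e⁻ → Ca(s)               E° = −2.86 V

In the reaction as written, Na⁺(aq) is reduced (cathode) and Ca²⁺(aq) is produced by oxidation at the anode.
E°cell = E°(cathode) − E°(anode) = −2.71 − (−2.86) = +0.15 V.
The positive value indicates the reaction is spontaneous as written.

+0.15 V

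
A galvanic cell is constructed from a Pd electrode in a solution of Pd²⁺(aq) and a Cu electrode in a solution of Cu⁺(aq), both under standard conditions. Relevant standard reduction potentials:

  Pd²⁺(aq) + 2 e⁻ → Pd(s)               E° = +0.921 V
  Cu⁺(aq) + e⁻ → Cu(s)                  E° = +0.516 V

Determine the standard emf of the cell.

+0.405 V

The Pd²⁺/Pd couple has the higher E°, so Pd ion is reduced (cathode) and Cu is oxidized (anode).
E°cell = E°(cathode) − E°(anode) = +0.921 − (+0.516) = +0.405 V.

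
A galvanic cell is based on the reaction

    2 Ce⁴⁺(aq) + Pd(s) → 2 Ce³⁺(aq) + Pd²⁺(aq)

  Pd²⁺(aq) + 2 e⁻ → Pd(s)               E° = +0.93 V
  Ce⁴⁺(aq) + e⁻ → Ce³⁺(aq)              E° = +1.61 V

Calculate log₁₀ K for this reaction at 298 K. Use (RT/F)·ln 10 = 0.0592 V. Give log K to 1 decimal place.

The Ce⁴⁺/Ce³⁺ couple is reduced (cathode); E°cell = +1.61 − (+0.93) = +0.68 V with n = 2.
At equilibrium E = 0, so log K = nE°cell / 0.0592 = (2)(+0.68) / 0.0592 = 23.0.

log K = 23.0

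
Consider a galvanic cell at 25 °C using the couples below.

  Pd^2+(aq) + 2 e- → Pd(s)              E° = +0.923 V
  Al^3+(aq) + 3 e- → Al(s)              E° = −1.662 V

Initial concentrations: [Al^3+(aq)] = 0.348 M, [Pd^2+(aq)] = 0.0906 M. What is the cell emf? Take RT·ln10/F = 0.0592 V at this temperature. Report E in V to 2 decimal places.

Pd²⁺/Pd is reduced (cathode, E° = +0.923 V) and Al³⁺/Al is oxidized (anode).
E°cell = E°cat − E°an = +0.923 − (−1.662) = +2.585 V; n = 6.
The balanced reaction is 3 Pd^2+(aq) + 2 Al(s) → 3 Pd(s) + 2 Al^3+(aq), so Q = [Al^3+(aq)]^2 / [Pd^2+(aq)]^3 = 163 and log Q = 2.212.
Applying E = E° − (RT ln10/nF)·log Q gives +2.585 − (0.0592/6)(2.212) = +2.56 V.

+2.56 V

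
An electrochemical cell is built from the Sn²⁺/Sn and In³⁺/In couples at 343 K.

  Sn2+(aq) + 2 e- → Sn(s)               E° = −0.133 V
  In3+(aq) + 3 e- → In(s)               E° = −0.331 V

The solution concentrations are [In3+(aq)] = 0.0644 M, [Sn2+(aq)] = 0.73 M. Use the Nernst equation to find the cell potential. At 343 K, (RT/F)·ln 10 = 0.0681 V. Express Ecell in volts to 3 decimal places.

+0.220 V

Since E°(Sn²⁺/Sn) > E°(In³⁺/In), Sn²⁺/Sn serves as the cathode.
E°cell = E°cat − E°an = −0.133 − (−0.331) = +0.198 V; n = 6.
Balancing gives 3 Sn2+(aq) + 2 In(s) → 3 Sn(s) + 2 In3+(aq); hence Q = [In3+(aq)]^2 / [Sn2+(aq)]^3 = 0.0107 (log Q = −1.972).
By the Nernst equation, E = +0.198 − (0.0681/6)·(−1.972) = +0.220 V.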